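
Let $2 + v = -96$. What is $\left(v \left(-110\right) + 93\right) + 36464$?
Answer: $47337$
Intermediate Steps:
$v = -98$ ($v = -2 - 96 = -98$)
$\left(v \left(-110\right) + 93\right) + 36464 = \left(\left(-98\right) \left(-110\right) + 93\right) + 36464 = \left(10780 + 93\right) + 36464 = 10873 + 36464 = 47337$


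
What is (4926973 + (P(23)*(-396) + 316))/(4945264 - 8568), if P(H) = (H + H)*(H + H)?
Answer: 4089353/4936696 ≈ 0.82836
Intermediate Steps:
P(H) = 4*H**2 (P(H) = (2*H)*(2*H) = 4*H**2)
(4926973 + (P(23)*(-396) + 316))/(4945264 - 8568) = (4926973 + ((4*23**2)*(-396) + 316))/(4945264 - 8568) = (4926973 + ((4*529)*(-396) + 316))/4936696 = (4926973 + (2116*(-396) + 316))*(1/4936696) = (4926973 + (-837936 + 316))*(1/4936696) = (4926973 - 837620)*(1/4936696) = 4089353*(1/4936696) = 4089353/4936696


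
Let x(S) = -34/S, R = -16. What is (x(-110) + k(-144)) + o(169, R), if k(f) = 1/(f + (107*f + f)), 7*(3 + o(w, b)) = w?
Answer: 129632879/6042960 ≈ 21.452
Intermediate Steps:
o(w, b) = -3 + w/7
k(f) = 1/(109*f) (k(f) = 1/(f + 108*f) = 1/(109*f))
(x(-110) + k(-144)) + o(169, R) = (-34/(-110) + (1/109)/(-144)) + (-3 + (⅐)*169) = (-34*(-1/110) + (1/109)*(-1/144)) + (-3 + 169/7) = (17/55 - 1/15696) + 148/7 = 266777/863280 + 148/7 = 129632879/6042960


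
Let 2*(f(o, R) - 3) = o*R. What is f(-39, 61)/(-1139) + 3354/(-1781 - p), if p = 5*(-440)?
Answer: 8634699/954482 ≈ 9.0465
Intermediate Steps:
p = -2200
f(o, R) = 3 + R*o/2 (f(o, R) = 3 + (o*R)/2 = 3 + (R*o)/2 = 3 + R*o/2)
f(-39, 61)/(-1139) + 3354/(-1781 - p) = (3 + (1/2)*61*(-39))/(-1139) + 3354/(-1781 - 1*(-2200)) = (3 - 2379/2)*(-1/1139) + 3354/(-1781 + 2200) = -2373/2*(-1/1139) + 3354/419 = 2373/2278 + 3354*(1/419) = 2373/2278 + 3354/419 = 8634699/954482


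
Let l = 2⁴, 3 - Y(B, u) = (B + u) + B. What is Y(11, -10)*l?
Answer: -144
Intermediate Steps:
Y(B, u) = 3 - u - 2*B (Y(B, u) = 3 - ((B + u) + B) = 3 - (u + 2*B) = 3 + (-u - 2*B) = 3 - u - 2*B)
l = 16
Y(11, -10)*l = (3 - 1*(-10) - 2*11)*16 = (3 + 10 - 22)*16 = -9*16 = -144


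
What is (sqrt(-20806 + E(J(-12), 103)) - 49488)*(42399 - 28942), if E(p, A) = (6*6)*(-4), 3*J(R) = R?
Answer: -665960016 + 67285*I*sqrt(838) ≈ -6.6596e+8 + 1.9478e+6*I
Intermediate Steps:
J(R) = R/3
E(p, A) = -144 (E(p, A) = 36*(-4) = -144)
(sqrt(-20806 + E(J(-12), 103)) - 49488)*(42399 - 28942) = (sqrt(-20806 - 144) - 49488)*(42399 - 28942) = (sqrt(-20950) - 49488)*13457 = (5*I*sqrt(838) - 49488)*13457 = (-49488 + 5*I*sqrt(838))*13457 = -665960016 + 67285*I*sqrt(838)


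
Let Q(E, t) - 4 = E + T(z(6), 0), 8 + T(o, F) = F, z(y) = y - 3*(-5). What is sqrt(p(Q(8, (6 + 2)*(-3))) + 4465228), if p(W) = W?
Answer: 4*sqrt(279077) ≈ 2113.1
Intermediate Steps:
z(y) = 15 + y (z(y) = y + 15 = 15 + y)
T(o, F) = -8 + F
Q(E, t) = -4 + E (Q(E, t) = 4 + (E + (-8 + 0)) = 4 + (E - 8) = 4 + (-8 + E) = -4 + E)
sqrt(p(Q(8, (6 + 2)*(-3))) + 4465228) = sqrt((-4 + 8) + 4465228) = sqrt(4 + 4465228) = sqrt(4465232) = 4*sqrt(279077)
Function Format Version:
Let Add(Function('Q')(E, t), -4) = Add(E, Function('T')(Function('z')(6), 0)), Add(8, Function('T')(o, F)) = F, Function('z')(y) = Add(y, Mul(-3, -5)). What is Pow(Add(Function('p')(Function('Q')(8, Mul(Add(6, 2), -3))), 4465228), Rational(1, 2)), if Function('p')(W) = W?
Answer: Mul(4, Pow(279077, Rational(1, 2))) ≈ 2113.1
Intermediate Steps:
Function('z')(y) = Add(15, y) (Function('z')(y) = Add(y, 15) = Add(15, y))
Function('T')(o, F) = Add(-8, F)
Function('Q')(E, t) = Add(-4, E) (Function('Q')(E, t) = Add(4, Add(E, Add(-8, 0))) = Add(4, Add(E, -8)) = Add(4, Add(-8, E)) = Add(-4, E))
Pow(Add(Function('p')(Function('Q')(8, Mul(Add(6, 2), -3))), 4465228), Rational(1, 2)) = Pow(Add(Add(-4, 8), 4465228), Rational(1, 2)) = Pow(Add(4, 4465228), Rational(1, 2)) = Pow(4465232, Rational(1, 2)) = Mul(4, Pow(279077, Rational(1, 2)))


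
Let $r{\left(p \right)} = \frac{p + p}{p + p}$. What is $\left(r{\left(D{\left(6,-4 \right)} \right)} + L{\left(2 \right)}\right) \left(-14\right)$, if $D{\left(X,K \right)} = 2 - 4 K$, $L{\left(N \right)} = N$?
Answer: $-42$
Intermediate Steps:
$r{\left(p \right)} = 1$ ($r{\left(p \right)} = \frac{2 p}{2 p} = 2 p \frac{1}{2 p} = 1$)
$\left(r{\left(D{\left(6,-4 \right)} \right)} + L{\left(2 \right)}\right) \left(-14\right) = \left(1 + 2\right) \left(-14\right) = 3 \left(-14\right) = -42$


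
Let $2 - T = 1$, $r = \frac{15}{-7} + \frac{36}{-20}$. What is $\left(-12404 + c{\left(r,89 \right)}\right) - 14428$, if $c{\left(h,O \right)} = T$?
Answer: $-26831$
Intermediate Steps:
$r = - \frac{138}{35}$ ($r = 15 \left(- \frac{1}{7}\right) + 36 \left(- \frac{1}{20}\right) = - \frac{15}{7} - \frac{9}{5} = - \frac{138}{35} \approx -3.9429$)
$T = 1$ ($T = 2 - 1 = 1$)
$c{\left(h,O \right)} = 1$
$\left(-12404 + c{\left(r,89 \right)}\right) - 14428 = \left(-12404 + 1\right) - 14428 = -12403 - 14428 = -26831$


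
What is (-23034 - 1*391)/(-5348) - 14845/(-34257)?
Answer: 881861285/183206436 ≈ 4.8135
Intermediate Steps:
(-23034 - 1*391)/(-5348) - 14845/(-34257) = (-23034 - 391)*(-1/5348) - 14845*(-1/34257) = -23425*(-1/5348) + 14845/34257 = 23425/5348 + 14845/34257 = 881861285/183206436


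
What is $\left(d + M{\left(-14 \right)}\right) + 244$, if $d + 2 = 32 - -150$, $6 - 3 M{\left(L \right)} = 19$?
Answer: $\frac{1259}{3} \approx 419.67$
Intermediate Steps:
$M{\left(L \right)} = - \frac{13}{3}$ ($M{\left(L \right)} = 2 - \frac{19}{3} = - \frac{13}{3}$)
$d = 180$ ($d = -2 + \left(32 - -150\right) = -2 + \left(32 + 150\right) = -2 + 182 = 180$)
$\left(d + M{\left(-14 \right)}\right) + 244 = \left(180 - \frac{13}{3}\right) + 244 = \frac{527}{3} + 244 = \frac{1259}{3}$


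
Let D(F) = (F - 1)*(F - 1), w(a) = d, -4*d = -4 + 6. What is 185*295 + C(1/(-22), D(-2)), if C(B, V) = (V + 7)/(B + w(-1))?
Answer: 163637/3 ≈ 54546.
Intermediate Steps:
d = -½ (d = -(-4 + 6)/4 = -¼*2 = -½ ≈ -0.50000)
w(a) = -½
D(F) = (-1 + F)² (D(F) = (-1 + F)*(-1 + F) = (-1 + F)²)
C(B, V) = (7 + V)/(-½ + B) (C(B, V) = (V + 7)/(B - ½) = (7 + V)/(-½ + B))
185*295 + C(1/(-22), D(-2)) = 185*295 + 2*(7 + (-1 - 2)²)/(-1 + 2/(-22)) = 54575 + 2*(7 + (-3)²)/(-1 + 2*(-1/22)) = 54575 + 2*(7 + 9)/(-1 - 1/11) = 54575 + 2*16/(-12/11) = 54575 + 2*(-11/12)*16 = 54575 - 88/3 = 163637/3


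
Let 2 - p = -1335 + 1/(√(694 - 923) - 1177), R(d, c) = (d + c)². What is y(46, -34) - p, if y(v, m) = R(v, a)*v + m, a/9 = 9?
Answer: 1026092987977/1385558 - I*√229/1385558 ≈ 7.4056e+5 - 1.0922e-5*I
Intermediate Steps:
a = 81 (a = 9*9 = 81)
R(d, c) = (c + d)²
y(v, m) = m + v*(81 + v)² (y(v, m) = (81 + v)²*v + m = v*(81 + v)² + m = m + v*(81 + v)²)
p = 1337 - 1/(-1177 + I*√229) (p = 2 - (-1335 + 1/(√(694 - 923) - 1177)) = 2 - (-1335 + 1/(√(-229) - 1177)) = 2 - (-1335 + 1/(I*√229 - 1177)) = 2 - (-1335 + 1/(-1177 + I*√229)) = 2 + (1335 - 1/(-1177 + I*√229)) = 1337 - 1/(-1177 + I*√229) ≈ 1337.0 + 1.0922e-5*I)
y(46, -34) - p = (-34 + 46*(81 + 46)²) - (1852492223/1385558 + I*√229/1385558) = (-34 + 46*127²) + (-1852492223/1385558 - I*√229/1385558) = (-34 + 46*16129) + (-1852492223/1385558 - I*√229/1385558) = (-34 + 741934) + (-1852492223/1385558 - I*√229/1385558) = 741900 + (-1852492223/1385558 - I*√229/1385558) = 1026092987977/1385558 - I*√229/1385558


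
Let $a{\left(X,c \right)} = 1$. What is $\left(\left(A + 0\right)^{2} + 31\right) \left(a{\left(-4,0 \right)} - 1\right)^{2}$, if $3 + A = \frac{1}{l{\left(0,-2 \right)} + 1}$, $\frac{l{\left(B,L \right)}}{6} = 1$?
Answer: $0$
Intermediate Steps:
$l{\left(B,L \right)} = 6$ ($l{\left(B,L \right)} = 6 \cdot 1 = 6$)
$A = - \frac{20}{7}$ ($A = -3 + \frac{1}{6 + 1} = -3 + \frac{1}{7} = - \frac{20}{7} \approx -2.8571$)
$\left(\left(A + 0\right)^{2} + 31\right) \left(a{\left(-4,0 \right)} - 1\right)^{2} = \left(\left(- \frac{20}{7} + 0\right)^{2} + 31\right) \left(1 - 1\right)^{2} = \left(\left(- \frac{20}{7}\right)^{2} + 31\right) 0^{2} = \left(\frac{400}{49} + 31\right) 0 = \frac{1919}{49} \cdot 0 = 0$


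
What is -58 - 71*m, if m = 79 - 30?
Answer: -3537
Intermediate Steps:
m = 49
-58 - 71*m = -58 - 71*49 = -58 - 3479 = -3537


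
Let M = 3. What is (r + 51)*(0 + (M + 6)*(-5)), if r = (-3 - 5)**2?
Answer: -5175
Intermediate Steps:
r = 64 (r = (-8)**2 = 64)
(r + 51)*(0 + (M + 6)*(-5)) = (64 + 51)*(0 + (3 + 6)*(-5)) = 115*(0 + 9*(-5)) = 115*(0 - 45) = 115*(-45) = -5175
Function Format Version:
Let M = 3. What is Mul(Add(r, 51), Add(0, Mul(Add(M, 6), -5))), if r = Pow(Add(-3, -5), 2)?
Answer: -5175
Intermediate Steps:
r = 64 (r = Pow(-8, 2) = 64)
Mul(Add(r, 51), Add(0, Mul(Add(M, 6), -5))) = Mul(Add(64, 51), Add(0, Mul(Add(3, 6), -5))) = Mul(115, Add(0, Mul(9, -5))) = Mul(115, Add(0, -45)) = Mul(115, -45) = -5175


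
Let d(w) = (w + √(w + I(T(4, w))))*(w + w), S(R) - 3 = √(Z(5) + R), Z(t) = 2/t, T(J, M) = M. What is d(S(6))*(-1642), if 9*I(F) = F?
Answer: -3284*(15 + 4*√10)*(45 + 5*√(30 + 8*√10) + 12*√10)/75 ≈ -1.4544e+5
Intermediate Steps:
S(R) = 3 + √(⅖ + R) (S(R) = 3 + √(2/5 + R) = 3 + √(2*(⅕) + R) = 3 + √(⅖ + R))
I(F) = F/9
d(w) = 2*w*(w + √10*√w/3) (d(w) = (w + √(w + w/9))*(w + w) = (w + √(10*w/9))*(2*w) = (w + √10*√w/3)*(2*w) = 2*w*(w + √10*√w/3))
d(S(6))*(-1642) = (2*(3 + √(10 + 25*6)/5)*(3*(3 + √(10 + 25*6)/5) + √10*√(3 + √(10 + 25*6)/5))/3)*(-1642) = (2*(3 + √(10 + 150)/5)*(3*(3 + √(10 + 150)/5) + √10*√(3 + √(10 + 150)/5))/3)*(-1642) = (2*(3 + √160/5)*(3*(3 + √160/5) + √10*√(3 + √160/5))/3)*(-1642) = (2*(3 + (4*√10)/5)*(3*(3 + (4*√10)/5) + √10*√(3 + (4*√10)/5))/3)*(-1642) = (2*(3 + 4*√10/5)*(3*(3 + 4*√10/5) + √10*√(3 + 4*√10/5))/3)*(-1642) = (2*(3 + 4*√10/5)*((9 + 12*√10/5) + √10*√(3 + 4*√10/5))/3)*(-1642) = (2*(3 + 4*√10/5)*(9 + 12*√10/5 + √10*√(3 + 4*√10/5))/3)*(-1642) = -3284*(3 + 4*√10/5)*(9 + 12*√10/5 + √10*√(3 + 4*√10/5))/3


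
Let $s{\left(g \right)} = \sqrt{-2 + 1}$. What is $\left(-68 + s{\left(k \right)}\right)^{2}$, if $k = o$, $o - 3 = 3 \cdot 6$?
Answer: $\left(68 - i\right)^{2} \approx 4623.0 - 136.0 i$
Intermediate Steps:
$o = 21$ ($o = 3 + 3 \cdot 6 = 3 + 18 = 21$)
$k = 21$
$s{\left(g \right)} = i$ ($s{\left(g \right)} = \sqrt{-1} = i$)
$\left(-68 + s{\left(k \right)}\right)^{2} = \left(-68 + i\right)^{2}$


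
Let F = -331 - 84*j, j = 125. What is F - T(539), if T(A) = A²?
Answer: -301352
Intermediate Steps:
F = -10831 (F = -331 - 84*125 = -331 - 10500 = -10831)
F - T(539) = -10831 - 1*539² = -10831 - 1*290521 = -10831 - 290521 = -301352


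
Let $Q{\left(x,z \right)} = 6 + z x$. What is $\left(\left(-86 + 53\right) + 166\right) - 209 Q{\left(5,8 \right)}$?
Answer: $-9481$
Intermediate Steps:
$Q{\left(x,z \right)} = 6 + x z$
$\left(\left(-86 + 53\right) + 166\right) - 209 Q{\left(5,8 \right)} = \left(\left(-86 + 53\right) + 166\right) - 209 \left(6 + 5 \cdot 8\right) = \left(-33 + 166\right) - 209 \left(6 + 40\right) = 133 - 9614 = -9481$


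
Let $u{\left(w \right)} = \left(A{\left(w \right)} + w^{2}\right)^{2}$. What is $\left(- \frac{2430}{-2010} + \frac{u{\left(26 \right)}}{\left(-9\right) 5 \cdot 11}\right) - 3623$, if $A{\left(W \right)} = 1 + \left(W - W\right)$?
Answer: $- \frac{150824743}{33165} \approx -4547.7$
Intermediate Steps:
$A{\left(W \right)} = 1$ ($A{\left(W \right)} = 1 + 0 = 1$)
$u{\left(w \right)} = \left(1 + w^{2}\right)^{2}$
$\left(- \frac{2430}{-2010} + \frac{u{\left(26 \right)}}{\left(-9\right) 5 \cdot 11}\right) - 3623 = \left(- \frac{2430}{-2010} + \frac{\left(1 + 26^{2}\right)^{2}}{\left(-9\right) 5 \cdot 11}\right) - 3623 = \left(\left(-2430\right) \left(- \frac{1}{2010}\right) + \frac{\left(1 + 676\right)^{2}}{\left(-45\right) 11}\right) - 3623 = \left(\frac{81}{67} + \frac{677^{2}}{-495}\right) - 3623 = \left(\frac{81}{67} + 458329 \left(- \frac{1}{495}\right)\right) - 3623 = \left(\frac{81}{67} - \frac{458329}{495}\right) - 3623 = - \frac{30667948}{33165} - 3623 = - \frac{150824743}{33165}$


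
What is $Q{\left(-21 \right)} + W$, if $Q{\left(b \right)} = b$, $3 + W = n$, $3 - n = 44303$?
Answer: $-44324$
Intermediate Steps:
$n = -44300$ ($n = 3 - 44303 = -44300$)
$W = -44303$ ($W = -3 - 44300 = -44303$)
$Q{\left(-21 \right)} + W = -21 - 44303 = -44324$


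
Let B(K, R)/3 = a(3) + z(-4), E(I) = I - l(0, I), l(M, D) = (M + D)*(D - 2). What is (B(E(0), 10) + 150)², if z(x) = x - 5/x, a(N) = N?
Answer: 363609/16 ≈ 22726.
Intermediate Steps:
l(M, D) = (-2 + D)*(D + M) (l(M, D) = (D + M)*(-2 + D) = (-2 + D)*(D + M))
E(I) = -I² + 3*I (E(I) = I - (I² - 2*I - 2*0 + I*0) = I - (I² - 2*I + 0 + 0) = I - (I² - 2*I) = I + (-I² + 2*I) = -I² + 3*I)
B(K, R) = ¾ (B(K, R) = 3*(3 + (-4 - 5/(-4))) = 3*(3 + (-4 - 5*(-¼))) = 3*(3 + (-4 + 5/4)) = 3*(3 - 11/4) = 3*(¼) = ¾)
(B(E(0), 10) + 150)² = (¾ + 150)² = (603/4)² = 363609/16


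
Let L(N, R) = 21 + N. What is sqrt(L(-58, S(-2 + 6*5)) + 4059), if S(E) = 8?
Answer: sqrt(4022) ≈ 63.419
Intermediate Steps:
sqrt(L(-58, S(-2 + 6*5)) + 4059) = sqrt((21 - 58) + 4059) = sqrt(-37 + 4059) = sqrt(4022)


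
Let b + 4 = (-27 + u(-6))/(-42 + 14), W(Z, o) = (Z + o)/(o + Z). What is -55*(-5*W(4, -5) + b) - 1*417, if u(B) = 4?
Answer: 919/28 ≈ 32.821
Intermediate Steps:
W(Z, o) = 1 (W(Z, o) = (Z + o)/(Z + o) = 1)
b = -89/28 (b = -4 + (-27 + 4)/(-42 + 14) = -4 - 23/(-28) = -4 - 23*(-1/28) = -4 + 23/28 = -89/28 ≈ -3.1786)
-55*(-5*W(4, -5) + b) - 1*417 = -55*(-5*1 - 89/28) - 1*417 = -55*(-5 - 89/28) - 417 = -55*(-229/28) - 417 = 12595/28 - 417 = 919/28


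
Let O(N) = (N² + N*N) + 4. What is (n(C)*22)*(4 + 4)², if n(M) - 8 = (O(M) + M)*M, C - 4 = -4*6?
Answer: -22066176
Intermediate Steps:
O(N) = 4 + 2*N² (O(N) = (N² + N²) + 4 = 2*N² + 4 = 4 + 2*N²)
C = -20 (C = 4 - 4*6 = 4 - 24 = -20)
n(M) = 8 + M*(4 + M + 2*M²) (n(M) = 8 + ((4 + 2*M²) + M)*M = 8 + (4 + M + 2*M²)*M = 8 + M*(4 + M + 2*M²))
(n(C)*22)*(4 + 4)² = ((8 + (-20)² + 2*(-20)*(2 + (-20)²))*22)*(4 + 4)² = ((8 + 400 + 2*(-20)*(2 + 400))*22)*8² = ((8 + 400 + 2*(-20)*402)*22)*64 = ((8 + 400 - 16080)*22)*64 = -15672*22*64 = -344784*64 = -22066176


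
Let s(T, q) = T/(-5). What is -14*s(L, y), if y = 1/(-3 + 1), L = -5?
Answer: -14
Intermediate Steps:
y = -½ (y = 1/(-2) = -½ ≈ -0.50000)
s(T, q) = -T/5 (s(T, q) = T*(-⅕) = -T/5)
-14*s(L, y) = -(-14)*(-5)/5 = -14*1 = -14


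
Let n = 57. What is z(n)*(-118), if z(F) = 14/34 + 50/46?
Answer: -69148/391 ≈ -176.85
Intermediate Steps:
z(F) = 586/391 (z(F) = 14*(1/34) + 50*(1/46) = 7/17 + 25/23 = 586/391)
z(n)*(-118) = (586/391)*(-118) = -69148/391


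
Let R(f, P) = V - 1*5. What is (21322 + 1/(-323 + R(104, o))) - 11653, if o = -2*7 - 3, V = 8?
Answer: 3094079/320 ≈ 9669.0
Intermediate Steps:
o = -17 (o = -14 - 3 = -17)
R(f, P) = 3 (R(f, P) = 8 - 1*5 = 8 - 5 = 3)
(21322 + 1/(-323 + R(104, o))) - 11653 = (21322 + 1/(-323 + 3)) - 11653 = (21322 + 1/(-320)) - 11653 = (21322 - 1/320) - 11653 = 6823039/320 - 11653 = 3094079/320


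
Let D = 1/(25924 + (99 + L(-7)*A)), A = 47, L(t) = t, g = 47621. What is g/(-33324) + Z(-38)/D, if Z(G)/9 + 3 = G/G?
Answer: -15412131029/33324 ≈ -4.6249e+5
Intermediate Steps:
D = 1/25694 (D = 1/(25924 + (99 - 7*47)) = 1/(25924 + (99 - 329)) = 1/(25924 - 230) = 1/25694 ≈ 3.8920e-5)
Z(G) = -18 (Z(G) = -27 + 9*(G/G) = -27 + 9*1 = -27 + 9 = -18)
g/(-33324) + Z(-38)/D = 47621/(-33324) - 18/1/25694 = 47621*(-1/33324) - 18*25694 = -47621/33324 - 462492 = -15412131029/33324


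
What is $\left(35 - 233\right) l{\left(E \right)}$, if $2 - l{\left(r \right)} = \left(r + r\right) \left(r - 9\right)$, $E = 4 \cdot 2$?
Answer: $-3564$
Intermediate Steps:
$E = 8$
$l{\left(r \right)} = 2 - 2 r \left(-9 + r\right)$ ($l{\left(r \right)} = 2 - \left(r + r\right) \left(r - 9\right) = 2 - 2 r \left(-9 + r\right)$)
$\left(35 - 233\right) l{\left(E \right)} = \left(35 - 233\right) \left(2 - 2 \cdot 8^{2} + 18 \cdot 8\right) = \left(35 - 233\right) \left(2 - 128 + 144\right) = - 198 \left(2 - 128 + 144\right) = \left(-198\right) 18 = -3564$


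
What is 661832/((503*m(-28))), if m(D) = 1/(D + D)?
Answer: -37062592/503 ≈ -73683.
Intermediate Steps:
m(D) = 1/(2*D)
661832/((503*m(-28))) = 661832/((503*((½)/(-28)))) = 661832/((503*((½)*(-1/28)))) = 661832/((503*(-1/56))) = 661832/(-503/56) = 661832*(-56/503) = -37062592/503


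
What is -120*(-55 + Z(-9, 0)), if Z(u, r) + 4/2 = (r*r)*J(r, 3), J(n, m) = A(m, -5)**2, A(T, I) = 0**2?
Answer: 6840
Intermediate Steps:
A(T, I) = 0
J(n, m) = 0 (J(n, m) = 0**2 = 0)
Z(u, r) = -2 (Z(u, r) = -2 + (r*r)*0 = -2 + r**2*0 = -2 + 0 = -2)
-120*(-55 + Z(-9, 0)) = -120*(-55 - 2) = -120*(-57) = 6840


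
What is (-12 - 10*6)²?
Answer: 5184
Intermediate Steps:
(-12 - 10*6)² = (-12 - 60)² = (-72)² = 5184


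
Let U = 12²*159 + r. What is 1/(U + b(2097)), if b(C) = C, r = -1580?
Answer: 1/23413 ≈ 4.2711e-5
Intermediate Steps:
U = 21316 (U = 12²*159 - 1580 = 144*159 - 1580 = 22896 - 1580 = 21316)
1/(U + b(2097)) = 1/(21316 + 2097) = 1/23413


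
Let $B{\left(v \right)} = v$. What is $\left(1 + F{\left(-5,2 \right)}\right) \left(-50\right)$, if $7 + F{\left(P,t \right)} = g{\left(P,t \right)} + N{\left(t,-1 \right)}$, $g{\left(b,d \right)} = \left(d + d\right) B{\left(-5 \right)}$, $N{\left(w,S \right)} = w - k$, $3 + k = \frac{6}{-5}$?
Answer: $990$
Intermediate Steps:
$k = - \frac{21}{5}$ ($k = -3 + \frac{6}{-5} = -3 + 6 \left(- \frac{1}{5}\right) = -3 - \frac{6}{5} = - \frac{21}{5} \approx -4.2$)
$N{\left(w,S \right)} = \frac{21}{5} + w$ ($N{\left(w,S \right)} = w - - \frac{21}{5} = w + \frac{21}{5} = \frac{21}{5} + w$)
$g{\left(b,d \right)} = - 10 d$ ($g{\left(b,d \right)} = \left(d + d\right) \left(-5\right) = 2 d \left(-5\right) = - 10 d$)
$F{\left(P,t \right)} = - \frac{14}{5} - 9 t$ ($F{\left(P,t \right)} = -7 - \left(- \frac{21}{5} + 9 t\right) = - \frac{14}{5} - 9 t$)
$\left(1 + F{\left(-5,2 \right)}\right) \left(-50\right) = \left(1 - \frac{104}{5}\right) \left(-50\right) = \left(- \frac{99}{5}\right) \left(-50\right) = 990$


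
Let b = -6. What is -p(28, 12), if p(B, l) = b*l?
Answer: 72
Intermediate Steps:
p(B, l) = -6*l
-p(28, 12) = -(-6)*12 = -1*(-72) = 72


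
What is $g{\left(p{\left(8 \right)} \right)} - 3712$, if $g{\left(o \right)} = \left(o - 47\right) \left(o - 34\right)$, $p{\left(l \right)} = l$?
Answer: $-2698$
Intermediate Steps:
$g{\left(o \right)} = \left(-47 + o\right) \left(-34 + o\right)$
$g{\left(p{\left(8 \right)} \right)} - 3712 = \left(1598 + 8^{2} - 648\right) - 3712 = \left(1598 + 64 - 648\right) - 3712 = 1014 - 3712 = -2698$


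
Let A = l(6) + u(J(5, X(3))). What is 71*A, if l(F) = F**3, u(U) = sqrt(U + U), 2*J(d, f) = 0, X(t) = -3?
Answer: 15336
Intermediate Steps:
J(d, f) = 0 (J(d, f) = (1/2)*0 = 0)
u(U) = sqrt(2)*sqrt(U) (u(U) = sqrt(2*U) = sqrt(2)*sqrt(U))
A = 216 (A = 6**3 + sqrt(2)*sqrt(0) = 216 + sqrt(2)*0 = 216 + 0 = 216)
71*A = 71*216 = 15336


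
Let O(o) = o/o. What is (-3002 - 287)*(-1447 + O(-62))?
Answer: 4755894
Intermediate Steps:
O(o) = 1
(-3002 - 287)*(-1447 + O(-62)) = (-3002 - 287)*(-1447 + 1) = -3289*(-1446) = 4755894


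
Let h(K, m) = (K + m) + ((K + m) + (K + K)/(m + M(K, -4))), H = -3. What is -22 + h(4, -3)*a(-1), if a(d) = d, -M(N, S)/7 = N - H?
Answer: -310/13 ≈ -23.846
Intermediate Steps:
M(N, S) = -21 - 7*N (M(N, S) = -7*(N - 1*(-3)) = -7*(N + 3) = -7*(3 + N) = -21 - 7*N)
h(K, m) = 2*K + 2*m + 2*K/(-21 + m - 7*K) (h(K, m) = (K + m) + ((K + m) + (K + K)/(m + (-21 - 7*K))) = (K + m) + ((K + m) + (2*K)/(-21 + m - 7*K)) = (K + m) + ((K + m) + 2*K/(-21 + m - 7*K)) = (K + m) + (K + m + 2*K/(-21 + m - 7*K)) = 2*K + 2*m + 2*K/(-21 + m - 7*K))
-22 + h(4, -3)*a(-1) = -22 + (2*((-3)**2 - 21*(-3) - 20*4 - 7*4**2 - 6*4*(-3))/(-21 - 3 - 7*4))*(-1) = -22 + (2*(9 + 63 - 80 - 7*16 + 72)/(-21 - 3 - 28))*(-1) = -22 + (2*(9 + 63 - 80 - 112 + 72)/(-52))*(-1) = -22 + (2*(-1/52)*(-48))*(-1) = -22 + (24/13)*(-1) = -22 - 24/13 = -310/13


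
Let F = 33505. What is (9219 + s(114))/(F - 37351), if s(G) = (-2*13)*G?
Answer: -2085/1282 ≈ -1.6264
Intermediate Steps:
s(G) = -26*G
(9219 + s(114))/(F - 37351) = (9219 - 26*114)/(33505 - 37351) = (9219 - 2964)/(-3846) = 6255*(-1/3846) = -2085/1282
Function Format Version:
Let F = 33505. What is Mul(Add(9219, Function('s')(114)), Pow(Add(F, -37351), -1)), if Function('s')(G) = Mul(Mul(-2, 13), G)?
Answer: Rational(-2085, 1282) ≈ -1.6264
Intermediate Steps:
Function('s')(G) = Mul(-26, G)
Mul(Add(9219, Function('s')(114)), Pow(Add(F, -37351), -1)) = Mul(Add(9219, Mul(-26, 114)), Pow(Add(33505, -37351), -1)) = Mul(Add(9219, -2964), Pow(-3846, -1)) = Mul(6255, Rational(-1, 3846)) = Rational(-2085, 1282)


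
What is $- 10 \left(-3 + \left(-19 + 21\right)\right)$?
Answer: $10$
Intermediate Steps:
$- 10 \left(-3 + \left(-19 + 21\right)\right) = - 10 \left(-3 + 2\right) = \left(-10\right) \left(-1\right) = 10$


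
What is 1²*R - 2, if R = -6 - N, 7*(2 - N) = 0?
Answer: -10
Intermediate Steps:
N = 2 (N = 2 - ⅐*0 = 2 + 0 = 2)
R = -8 (R = -6 - 1*2 = -6 - 2 = -8)
1²*R - 2 = 1²*(-8) - 2 = 1*(-8) - 2 = -8 - 2 = -10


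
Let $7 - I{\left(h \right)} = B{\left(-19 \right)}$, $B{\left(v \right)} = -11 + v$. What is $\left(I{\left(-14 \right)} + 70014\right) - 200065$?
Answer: $-130014$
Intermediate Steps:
$I{\left(h \right)} = 37$ ($I{\left(h \right)} = 7 - \left(-11 - 19\right) = 7 - -30 = 7 + 30 = 37$)
$\left(I{\left(-14 \right)} + 70014\right) - 200065 = \left(37 + 70014\right) - 200065 = 70051 - 200065 = -130014$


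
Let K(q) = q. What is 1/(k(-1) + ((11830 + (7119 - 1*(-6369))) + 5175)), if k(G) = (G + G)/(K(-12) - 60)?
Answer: 36/1097749 ≈ 3.2794e-5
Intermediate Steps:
k(G) = -G/36 (k(G) = (G + G)/(-12 - 60) = (2*G)/(-72) = (2*G)*(-1/72) = -G/36)
1/(k(-1) + ((11830 + (7119 - 1*(-6369))) + 5175)) = 1/(-1/36*(-1) + ((11830 + (7119 - 1*(-6369))) + 5175)) = 1/(1/36 + ((11830 + (7119 + 6369)) + 5175)) = 1/(1/36 + ((11830 + 13488) + 5175)) = 1/(1/36 + (25318 + 5175)) = 1/(1/36 + 30493) = 1/(1097749/36) = 36/1097749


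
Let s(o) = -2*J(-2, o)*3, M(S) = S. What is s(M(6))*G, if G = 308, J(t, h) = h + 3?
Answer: -16632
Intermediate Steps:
J(t, h) = 3 + h
s(o) = -18 - 6*o (s(o) = -2*(3 + o)*3 = (-6 - 2*o)*3 = -18 - 6*o)
s(M(6))*G = (-18 - 6*6)*308 = (-18 - 36)*308 = -54*308 = -16632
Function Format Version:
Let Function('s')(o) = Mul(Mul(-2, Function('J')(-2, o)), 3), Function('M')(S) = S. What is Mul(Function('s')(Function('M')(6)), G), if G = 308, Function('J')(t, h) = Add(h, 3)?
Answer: -16632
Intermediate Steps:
Function('J')(t, h) = Add(3, h)
Function('s')(o) = Add(-18, Mul(-6, o)) (Function('s')(o) = Mul(Mul(-2, Add(3, o)), 3) = Mul(Add(-6, Mul(-2, o)), 3) = Add(-18, Mul(-6, o)))
Mul(Function('s')(Function('M')(6)), G) = Mul(Add(-18, Mul(-6, 6)), 308) = Mul(Add(-18, -36), 308) = Mul(-54, 308) = -16632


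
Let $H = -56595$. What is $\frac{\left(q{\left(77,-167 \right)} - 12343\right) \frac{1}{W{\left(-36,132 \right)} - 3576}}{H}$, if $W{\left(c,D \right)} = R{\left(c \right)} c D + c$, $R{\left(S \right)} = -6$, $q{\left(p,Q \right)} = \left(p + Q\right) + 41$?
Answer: $\frac{3098}{352303875} \approx 8.7935 \cdot 10^{-6}$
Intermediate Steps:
$q{\left(p,Q \right)} = 41 + Q + p$ ($q{\left(p,Q \right)} = \left(Q + p\right) + 41 = 41 + Q + p$)
$W{\left(c,D \right)} = c - 6 D c$ ($W{\left(c,D \right)} = - 6 c D + c = - 6 D c + c = c - 6 D c$)
$\frac{\left(q{\left(77,-167 \right)} - 12343\right) \frac{1}{W{\left(-36,132 \right)} - 3576}}{H} = \frac{\left(\left(41 - 167 + 77\right) - 12343\right) \frac{1}{- 36 \left(1 - 792\right) - 3576}}{-56595} = \frac{-49 - 12343}{- 36 \left(1 - 792\right) - 3576} \left(- \frac{1}{56595}\right) = - \frac{12392}{\left(-36\right) \left(-791\right) - 3576} \left(- \frac{1}{56595}\right) = - \frac{12392}{28476 - 3576} \left(- \frac{1}{56595}\right) = - \frac{12392}{24900} \left(- \frac{1}{56595}\right) = \left(-12392\right) \frac{1}{24900} \left(- \frac{1}{56595}\right) = \left(- \frac{3098}{6225}\right) \left(- \frac{1}{56595}\right) = \frac{3098}{352303875}$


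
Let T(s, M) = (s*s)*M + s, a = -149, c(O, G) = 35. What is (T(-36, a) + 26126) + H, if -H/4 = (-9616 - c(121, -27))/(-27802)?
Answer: -2321680916/13901 ≈ -1.6702e+5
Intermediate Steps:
T(s, M) = s + M*s² (T(s, M) = s²*M + s = M*s² + s = s + M*s²)
H = -19302/13901 (H = -4*(-9616 - 1*35)/(-27802) = -4*(-9616 - 35)*(-1)/27802 = -(-38604)*(-1)/27802 = -4*9651/27802 = -19302/13901 ≈ -1.3885)
(T(-36, a) + 26126) + H = (-36*(1 - 149*(-36)) + 26126) - 19302/13901 = (-36*(1 + 5364) + 26126) - 19302/13901 = (-36*5365 + 26126) - 19302/13901 = (-193140 + 26126) - 19302/13901 = -167014 - 19302/13901 = -2321680916/13901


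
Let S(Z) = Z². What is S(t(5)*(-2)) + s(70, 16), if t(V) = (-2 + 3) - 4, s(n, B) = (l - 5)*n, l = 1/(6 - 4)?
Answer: -279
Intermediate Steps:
l = ½ (l = 1/2 = ½ ≈ 0.50000)
s(n, B) = -9*n/2 (s(n, B) = (½ - 5)*n = -9*n/2)
t(V) = -3 (t(V) = 1 - 4 = -3)
S(t(5)*(-2)) + s(70, 16) = (-3*(-2))² - 9/2*70 = 6² - 315 = 36 - 315 = -279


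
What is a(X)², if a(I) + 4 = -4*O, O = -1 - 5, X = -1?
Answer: 400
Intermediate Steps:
O = -6
a(I) = 20 (a(I) = -4 - 4*(-6) = -4 + 24 = 20)
a(X)² = 20² = 400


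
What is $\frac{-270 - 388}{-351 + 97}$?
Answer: $\frac{329}{127} \approx 2.5905$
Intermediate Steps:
$\frac{-270 - 388}{-351 + 97} = - \frac{658}{-254} = \left(-658\right) \left(- \frac{1}{254}\right) = \frac{329}{127}$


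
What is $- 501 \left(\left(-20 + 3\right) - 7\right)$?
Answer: $12024$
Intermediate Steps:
$- 501 \left(\left(-20 + 3\right) - 7\right) = - 501 \left(-17 - 7\right) = \left(-501\right) \left(-24\right) = 12024$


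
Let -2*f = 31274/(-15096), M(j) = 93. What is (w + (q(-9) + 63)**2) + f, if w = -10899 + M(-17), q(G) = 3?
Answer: -97353563/15096 ≈ -6449.0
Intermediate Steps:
f = 15637/15096 (f = -15637/(-15096) = -15637*(-1)/15096 = -1/2*(-15637/7548) = 15637/15096 ≈ 1.0358)
w = -10806 (w = -10899 + 93 = -10806)
(w + (q(-9) + 63)**2) + f = (-10806 + (3 + 63)**2) + 15637/15096 = (-10806 + 66**2) + 15637/15096 = (-10806 + 4356) + 15637/15096 = -6450 + 15637/15096 = -97353563/15096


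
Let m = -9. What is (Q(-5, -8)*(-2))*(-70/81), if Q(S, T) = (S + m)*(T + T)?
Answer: 31360/81 ≈ 387.16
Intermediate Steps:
Q(S, T) = 2*T*(-9 + S) (Q(S, T) = (S - 9)*(T + T) = (-9 + S)*(2*T) = 2*T*(-9 + S))
(Q(-5, -8)*(-2))*(-70/81) = ((2*(-8)*(-9 - 5))*(-2))*(-70/81) = ((2*(-8)*(-14))*(-2))*(-70*1/81) = (224*(-2))*(-70/81) = -448*(-70/81) = 31360/81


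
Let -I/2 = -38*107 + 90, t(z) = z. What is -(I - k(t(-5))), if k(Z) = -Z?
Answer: -7947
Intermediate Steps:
I = 7952 (I = -2*(-38*107 + 90) = -2*(-4066 + 90) = -2*(-3976) = 7952)
-(I - k(t(-5))) = -(7952 - (-1)*(-5)) = -(7952 - 1*5) = -(7952 - 5) = -1*7947 = -7947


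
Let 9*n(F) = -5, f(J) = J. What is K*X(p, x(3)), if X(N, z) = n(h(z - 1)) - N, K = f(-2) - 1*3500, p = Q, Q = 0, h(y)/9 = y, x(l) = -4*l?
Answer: 17510/9 ≈ 1945.6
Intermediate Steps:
h(y) = 9*y
n(F) = -5/9 (n(F) = (1/9)*(-5) = -5/9)
p = 0
K = -3502 (K = -2 - 1*3500 = -2 - 3500 = -3502)
X(N, z) = -5/9 - N
K*X(p, x(3)) = -3502*(-5/9 - 1*0) = -3502*(-5/9 + 0) = -3502*(-5/9) = 17510/9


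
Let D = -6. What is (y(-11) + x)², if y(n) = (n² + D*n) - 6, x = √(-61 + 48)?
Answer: (181 + I*√13)² ≈ 32748.0 + 1305.2*I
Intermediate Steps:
x = I*√13 (x = √(-13) = I*√13 ≈ 3.6056*I)
y(n) = -6 + n² - 6*n (y(n) = (n² - 6*n) - 6 = -6 + n² - 6*n)
(y(-11) + x)² = ((-6 + (-11)² - 6*(-11)) + I*√13)² = ((-6 + 121 + 66) + I*√13)² = (181 + I*√13)²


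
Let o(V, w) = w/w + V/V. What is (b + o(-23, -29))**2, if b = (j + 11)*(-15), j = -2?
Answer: 17689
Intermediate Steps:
o(V, w) = 2 (o(V, w) = 1 + 1 = 2)
b = -135 (b = (-2 + 11)*(-15) = 9*(-15) = -135)
(b + o(-23, -29))**2 = (-135 + 2)**2 = (-133)**2 = 17689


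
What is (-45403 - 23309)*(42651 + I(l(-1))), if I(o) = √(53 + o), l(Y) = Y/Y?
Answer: -2930635512 - 206136*√6 ≈ -2.9311e+9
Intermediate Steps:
l(Y) = 1
(-45403 - 23309)*(42651 + I(l(-1))) = (-45403 - 23309)*(42651 + √(53 + 1)) = -68712*(42651 + √54) = -68712*(42651 + 3*√6) = -2930635512 - 206136*√6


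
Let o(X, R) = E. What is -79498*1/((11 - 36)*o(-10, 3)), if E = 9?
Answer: 79498/225 ≈ 353.32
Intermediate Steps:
o(X, R) = 9
-79498*1/((11 - 36)*o(-10, 3)) = -79498*1/(9*(11 - 36)) = -79498/((-25*9)) = -79498/(-225) = -79498*(-1/225) = 79498/225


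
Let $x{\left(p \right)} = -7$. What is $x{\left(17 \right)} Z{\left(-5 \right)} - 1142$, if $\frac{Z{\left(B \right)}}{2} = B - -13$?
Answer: $-1254$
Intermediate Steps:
$Z{\left(B \right)} = 26 + 2 B$ ($Z{\left(B \right)} = 2 \left(B - -13\right) = 2 \left(B + 13\right) = 2 \left(13 + B\right) = 26 + 2 B$)
$x{\left(17 \right)} Z{\left(-5 \right)} - 1142 = - 7 \left(26 + 2 \left(-5\right)\right) - 1142 = - 7 \left(26 - 10\right) - 1142 = \left(-7\right) 16 - 1142 = -112 - 1142 = -1254$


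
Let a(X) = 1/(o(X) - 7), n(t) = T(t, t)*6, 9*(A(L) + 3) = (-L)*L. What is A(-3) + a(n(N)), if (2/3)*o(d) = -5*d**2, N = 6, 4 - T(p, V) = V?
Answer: -4349/1087 ≈ -4.0009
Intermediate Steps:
T(p, V) = 4 - V
A(L) = -3 - L**2/9 (A(L) = -3 + ((-L)*L)/9 = -3 + (-L**2)/9 = -3 - L**2/9)
n(t) = 24 - 6*t (n(t) = (4 - t)*6 = 24 - 6*t)
o(d) = -15*d**2/2 (o(d) = 3*(-5*d**2)/2 = -15*d**2/2)
a(X) = 1/(-7 - 15*X**2/2) (a(X) = 1/(-15*X**2/2 - 7) = 1/(-7 - 15*X**2/2))
A(-3) + a(n(N)) = (-3 - 1/9*(-3)**2) - 2/(14 + 15*(24 - 6*6)**2) = (-3 - 1/9*9) - 2/(14 + 15*(24 - 36)**2) = (-3 - 1) - 2/(14 + 15*(-12)**2) = -4 - 2/(14 + 15*144) = -4 - 2/(14 + 2160) = -4 - 2/2174 = -4 - 2*1/2174 = -4 - 1/1087 = -4349/1087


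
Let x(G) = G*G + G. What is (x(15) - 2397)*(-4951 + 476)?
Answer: 9652575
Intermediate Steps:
x(G) = G + G² (x(G) = G² + G = G + G²)
(x(15) - 2397)*(-4951 + 476) = (15*(1 + 15) - 2397)*(-4951 + 476) = (15*16 - 2397)*(-4475) = (240 - 2397)*(-4475) = -2157*(-4475) = 9652575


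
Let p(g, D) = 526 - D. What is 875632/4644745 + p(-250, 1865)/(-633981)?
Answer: 561353364547/2944680079845 ≈ 0.19063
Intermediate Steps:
875632/4644745 + p(-250, 1865)/(-633981) = 875632/4644745 + (526 - 1*1865)/(-633981) = 875632*(1/4644745) + (526 - 1865)*(-1/633981) = 875632/4644745 - 1339*(-1/633981) = 875632/4644745 + 1339/633981 = 561353364547/2944680079845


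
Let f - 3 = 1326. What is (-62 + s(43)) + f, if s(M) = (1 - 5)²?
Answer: 1283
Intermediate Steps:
s(M) = 16 (s(M) = (-4)² = 16)
f = 1329 (f = 3 + 1326 = 1329)
(-62 + s(43)) + f = (-62 + 16) + 1329 = -46 + 1329 = 1283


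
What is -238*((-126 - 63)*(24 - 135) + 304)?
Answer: -5065354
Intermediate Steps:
-238*((-126 - 63)*(24 - 135) + 304) = -238*(-189*(-111) + 304) = -238*(20979 + 304) = -238*21283 = -5065354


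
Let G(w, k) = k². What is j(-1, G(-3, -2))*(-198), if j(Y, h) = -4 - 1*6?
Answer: 1980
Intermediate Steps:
j(Y, h) = -10 (j(Y, h) = -4 - 6 = -10)
j(-1, G(-3, -2))*(-198) = -10*(-198) = 1980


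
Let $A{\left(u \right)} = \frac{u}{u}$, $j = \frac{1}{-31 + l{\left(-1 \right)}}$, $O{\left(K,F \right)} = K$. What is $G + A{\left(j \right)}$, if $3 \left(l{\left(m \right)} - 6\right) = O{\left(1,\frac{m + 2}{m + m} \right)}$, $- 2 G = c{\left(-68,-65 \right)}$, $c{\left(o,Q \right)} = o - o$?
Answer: $1$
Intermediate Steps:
$c{\left(o,Q \right)} = 0$
$G = 0$ ($G = \left(- \frac{1}{2}\right) 0 = 0$)
$l{\left(m \right)} = \frac{19}{3}$ ($l{\left(m \right)} = 6 + \frac{1}{3} \cdot 1 = 6 + \frac{1}{3} = \frac{19}{3}$)
$j = - \frac{3}{74}$ ($j = \frac{1}{-31 + \frac{19}{3}} = \frac{1}{- \frac{74}{3}} = - \frac{3}{74} \approx -0.040541$)
$A{\left(u \right)} = 1$
$G + A{\left(j \right)} = 0 + 1 = 1$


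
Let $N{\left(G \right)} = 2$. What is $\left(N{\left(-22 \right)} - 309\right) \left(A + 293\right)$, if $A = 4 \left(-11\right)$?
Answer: $-76443$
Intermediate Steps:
$A = -44$
$\left(N{\left(-22 \right)} - 309\right) \left(A + 293\right) = \left(2 - 309\right) \left(-44 + 293\right) = \left(-307\right) 249 = -76443$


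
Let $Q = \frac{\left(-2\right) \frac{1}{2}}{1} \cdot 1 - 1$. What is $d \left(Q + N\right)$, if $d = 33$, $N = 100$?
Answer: $3234$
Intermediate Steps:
$Q = -2$ ($Q = \left(-2\right) \frac{1}{2} \cdot 1 \cdot 1 - 1 = \left(-1\right) 1 \cdot 1 - 1 = \left(-1\right) 1 - 1 = -1 - 1 = -2$)
$d \left(Q + N\right) = 33 \left(-2 + 100\right) = 33 \cdot 98 = 3234$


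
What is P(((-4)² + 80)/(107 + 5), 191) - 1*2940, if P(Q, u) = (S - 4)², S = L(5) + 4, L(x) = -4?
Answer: -2924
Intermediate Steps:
S = 0 (S = -4 + 4 = 0)
P(Q, u) = 16 (P(Q, u) = (0 - 4)² = (-4)² = 16)
P(((-4)² + 80)/(107 + 5), 191) - 1*2940 = 16 - 1*2940 = 16 - 2940 = -2924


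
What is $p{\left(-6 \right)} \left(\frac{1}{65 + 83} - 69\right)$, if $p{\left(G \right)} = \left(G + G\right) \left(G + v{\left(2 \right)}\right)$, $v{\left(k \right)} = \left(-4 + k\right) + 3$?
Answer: $- \frac{153165}{37} \approx -4139.6$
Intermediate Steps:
$v{\left(k \right)} = -1 + k$
$p{\left(G \right)} = 2 G \left(1 + G\right)$ ($p{\left(G \right)} = \left(G + G\right) \left(G + \left(-1 + 2\right)\right) = 2 G \left(G + 1\right) = 2 G \left(1 + G\right)$)
$p{\left(-6 \right)} \left(\frac{1}{65 + 83} - 69\right) = 2 \left(-6\right) \left(1 - 6\right) \left(\frac{1}{65 + 83} - 69\right) = 2 \left(-6\right) \left(-5\right) \left(\frac{1}{148} - 69\right) = 60 \left(\frac{1}{148} - 69\right) = 60 \left(- \frac{10211}{148}\right) = - \frac{153165}{37}$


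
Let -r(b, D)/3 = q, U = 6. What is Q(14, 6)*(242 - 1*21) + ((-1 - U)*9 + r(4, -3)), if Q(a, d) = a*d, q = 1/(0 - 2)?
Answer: 37005/2 ≈ 18503.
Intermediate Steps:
q = -1/2 (q = 1/(-2) = -1/2 ≈ -0.50000)
r(b, D) = 3/2 (r(b, D) = -3*(-1/2) = 3/2)
Q(14, 6)*(242 - 1*21) + ((-1 - U)*9 + r(4, -3)) = (14*6)*(242 - 1*21) + ((-1 - 1*6)*9 + 3/2) = 84*(242 - 21) + ((-1 - 6)*9 + 3/2) = 84*221 + (-7*9 + 3/2) = 18564 + (-63 + 3/2) = 18564 - 123/2 = 37005/2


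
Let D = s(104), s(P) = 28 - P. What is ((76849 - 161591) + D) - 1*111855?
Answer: -196673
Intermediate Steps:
D = -76 (D = 28 - 1*104 = 28 - 104 = -76)
((76849 - 161591) + D) - 1*111855 = ((76849 - 161591) - 76) - 1*111855 = (-84742 - 76) - 111855 = -84818 - 111855 = -196673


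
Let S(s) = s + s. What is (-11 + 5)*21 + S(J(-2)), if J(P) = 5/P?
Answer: -131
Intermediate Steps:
S(s) = 2*s
(-11 + 5)*21 + S(J(-2)) = (-11 + 5)*21 + 2*(5/(-2)) = -6*21 + 2*(5*(-½)) = -126 + 2*(-5/2) = -126 - 5 = -131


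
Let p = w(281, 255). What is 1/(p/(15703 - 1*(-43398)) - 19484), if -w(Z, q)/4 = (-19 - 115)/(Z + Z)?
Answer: -16607381/323578211136 ≈ -5.1324e-5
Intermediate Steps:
w(Z, q) = 268/Z (w(Z, q) = -4*(-19 - 115)/(Z + Z) = -(-536)/(2*Z) = -(-536)*1/(2*Z) = -(-268)/Z = 268/Z)
p = 268/281 ≈ 0.95374
1/(p/(15703 - 1*(-43398)) - 19484) = 1/(268/(281*(15703 - 1*(-43398))) - 19484) = 1/(268/(281*(15703 + 43398)) - 19484) = 1/((268/281)/59101 - 19484) = 1/((268/281)*(1/59101) - 19484) = 1/(268/16607381 - 19484) = 1/(-323578211136/16607381) = -16607381/323578211136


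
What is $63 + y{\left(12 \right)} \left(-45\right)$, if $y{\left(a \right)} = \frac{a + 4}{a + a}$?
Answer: $33$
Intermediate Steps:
$y{\left(a \right)} = \frac{4 + a}{2 a}$
$63 + y{\left(12 \right)} \left(-45\right) = 63 + \frac{4 + 12}{2 \cdot 12} \left(-45\right) = 63 + \frac{1}{2} \cdot \frac{1}{12} \cdot 16 \left(-45\right) = 63 + \frac{2}{3} \left(-45\right) = 63 - 30 = 33$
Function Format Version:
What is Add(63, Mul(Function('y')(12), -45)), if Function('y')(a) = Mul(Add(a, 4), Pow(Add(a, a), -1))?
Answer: 33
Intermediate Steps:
Function('y')(a) = Mul(Rational(1, 2), Pow(a, -1), Add(4, a)) (Function('y')(a) = Mul(Add(4, a), Pow(Mul(2, a), -1)) = Mul(Add(4, a), Mul(Rational(1, 2), Pow(a, -1))) = Mul(Rational(1, 2), Pow(a, -1), Add(4, a)))
Add(63, Mul(Function('y')(12), -45)) = Add(63, Mul(Mul(Rational(1, 2), Pow(12, -1), Add(4, 12)), -45)) = Add(63, Mul(Mul(Rational(1, 2), Rational(1, 12), 16), -45)) = Add(63, Mul(Rational(2, 3), -45)) = Add(63, -30) = 33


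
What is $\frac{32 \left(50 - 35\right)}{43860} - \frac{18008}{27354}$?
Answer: $- \frac{6472508}{9997887} \approx -0.64739$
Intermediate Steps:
$\frac{32 \left(50 - 35\right)}{43860} - \frac{18008}{27354} = 32 \cdot 15 \cdot \frac{1}{43860} - \frac{9004}{13677} = 480 \cdot \frac{1}{43860} - \frac{9004}{13677} = \frac{8}{731} - \frac{9004}{13677} = - \frac{6472508}{9997887}$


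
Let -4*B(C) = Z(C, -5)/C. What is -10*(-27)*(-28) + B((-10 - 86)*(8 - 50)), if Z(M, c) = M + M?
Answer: -15121/2 ≈ -7560.5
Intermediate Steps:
Z(M, c) = 2*M
B(C) = -½ (B(C) = -2*C/(4*C) = -¼*2 = -½)
-10*(-27)*(-28) + B((-10 - 86)*(8 - 50)) = -10*(-27)*(-28) - ½ = 270*(-28) - ½ = -7560 - ½ = -15121/2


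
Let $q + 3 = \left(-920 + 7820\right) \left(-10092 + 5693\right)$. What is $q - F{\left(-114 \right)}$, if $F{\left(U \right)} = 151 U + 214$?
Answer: $-30336103$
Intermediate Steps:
$F{\left(U \right)} = 214 + 151 U$
$q = -30353103$ ($q = -3 + \left(-920 + 7820\right) \left(-10092 + 5693\right) = -3 + 6900 \left(-4399\right) = -3 - 30353100 = -30353103$)
$q - F{\left(-114 \right)} = -30353103 - \left(214 + 151 \left(-114\right)\right) = -30353103 - \left(214 - 17214\right) = -30353103 - -17000 = -30353103 + 17000 = -30336103$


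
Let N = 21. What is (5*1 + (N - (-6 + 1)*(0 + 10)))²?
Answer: 5776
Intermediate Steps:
(5*1 + (N - (-6 + 1)*(0 + 10)))² = (5*1 + (21 - (-6 + 1)*(0 + 10)))² = (5 + (21 - (-5)*10))² = (5 + (21 - 1*(-50)))² = (5 + (21 + 50))² = (5 + 71)² = 76² = 5776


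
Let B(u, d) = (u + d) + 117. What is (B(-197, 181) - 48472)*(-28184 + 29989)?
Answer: -87309655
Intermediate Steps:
B(u, d) = 117 + d + u (B(u, d) = (d + u) + 117 = 117 + d + u)
(B(-197, 181) - 48472)*(-28184 + 29989) = ((117 + 181 - 197) - 48472)*(-28184 + 29989) = (101 - 48472)*1805 = -48371*1805 = -87309655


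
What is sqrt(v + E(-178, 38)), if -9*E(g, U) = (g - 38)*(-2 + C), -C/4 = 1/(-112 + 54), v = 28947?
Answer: sqrt(24305451)/29 ≈ 170.00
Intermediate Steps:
C = 2/29 (C = -4/(-112 + 54) = -4/(-58) = -4*(-1/58) = 2/29 ≈ 0.068966)
E(g, U) = -2128/261 + 56*g/261 (E(g, U) = -(g - 38)*(-2 + 2/29)/9 = -(-38 + g)*(-56)/(9*29) = -(2128/29 - 56*g/29)/9 = -2128/261 + 56*g/261)
sqrt(v + E(-178, 38)) = sqrt(28947 + (-2128/261 + (56/261)*(-178))) = sqrt(28947 + (-2128/261 - 9968/261)) = sqrt(28947 - 1344/29) = sqrt(838119/29) = sqrt(24305451)/29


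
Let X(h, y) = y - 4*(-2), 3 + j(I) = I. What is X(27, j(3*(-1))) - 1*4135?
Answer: -4133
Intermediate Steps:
j(I) = -3 + I
X(h, y) = 8 + y (X(h, y) = y + 8 = 8 + y)
X(27, j(3*(-1))) - 1*4135 = (8 + (-3 + 3*(-1))) - 1*4135 = (8 + (-3 - 3)) - 4135 = (8 - 6) - 4135 = 2 - 4135 = -4133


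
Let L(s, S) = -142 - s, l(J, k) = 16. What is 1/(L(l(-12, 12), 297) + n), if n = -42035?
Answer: -1/42193 ≈ -2.3701e-5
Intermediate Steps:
1/(L(l(-12, 12), 297) + n) = 1/((-142 - 1*16) - 42035) = 1/((-142 - 16) - 42035) = 1/(-158 - 42035) = 1/(-42193) = -1/42193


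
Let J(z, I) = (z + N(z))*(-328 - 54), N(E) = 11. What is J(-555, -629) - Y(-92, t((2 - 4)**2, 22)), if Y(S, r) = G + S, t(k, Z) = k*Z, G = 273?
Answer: 207627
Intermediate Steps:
J(z, I) = -4202 - 382*z (J(z, I) = (z + 11)*(-328 - 54) = (11 + z)*(-382) = -4202 - 382*z)
t(k, Z) = Z*k
Y(S, r) = 273 + S
J(-555, -629) - Y(-92, t((2 - 4)**2, 22)) = (-4202 - 382*(-555)) - (273 - 92) = (-4202 + 212010) - 1*181 = 207808 - 181 = 207627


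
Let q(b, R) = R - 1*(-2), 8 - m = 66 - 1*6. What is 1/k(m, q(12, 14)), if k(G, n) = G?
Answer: -1/52 ≈ -0.019231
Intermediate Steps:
m = -52 (m = 8 - (66 - 1*6) = 8 - (66 - 6) = 8 - 1*60 = 8 - 60 = -52)
q(b, R) = 2 + R (q(b, R) = R + 2 = 2 + R)
1/k(m, q(12, 14)) = 1/(-52) = -1/52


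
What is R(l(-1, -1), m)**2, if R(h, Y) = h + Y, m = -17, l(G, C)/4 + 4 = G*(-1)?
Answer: 841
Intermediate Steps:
l(G, C) = -16 - 4*G (l(G, C) = -16 + 4*(G*(-1)) = -16 + 4*(-G) = -16 - 4*G)
R(h, Y) = Y + h
R(l(-1, -1), m)**2 = (-17 + (-16 - 4*(-1)))**2 = (-17 + (-16 + 4))**2 = (-17 - 12)**2 = (-29)**2 = 841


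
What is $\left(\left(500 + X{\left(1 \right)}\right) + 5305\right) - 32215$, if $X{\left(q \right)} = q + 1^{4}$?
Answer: $-26408$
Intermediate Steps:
$X{\left(q \right)} = 1 + q$ ($X{\left(q \right)} = q + 1 = 1 + q$)
$\left(\left(500 + X{\left(1 \right)}\right) + 5305\right) - 32215 = \left(\left(500 + \left(1 + 1\right)\right) + 5305\right) - 32215 = \left(\left(500 + 2\right) + 5305\right) - 32215 = \left(502 + 5305\right) - 32215 = 5807 - 32215 = -26408$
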